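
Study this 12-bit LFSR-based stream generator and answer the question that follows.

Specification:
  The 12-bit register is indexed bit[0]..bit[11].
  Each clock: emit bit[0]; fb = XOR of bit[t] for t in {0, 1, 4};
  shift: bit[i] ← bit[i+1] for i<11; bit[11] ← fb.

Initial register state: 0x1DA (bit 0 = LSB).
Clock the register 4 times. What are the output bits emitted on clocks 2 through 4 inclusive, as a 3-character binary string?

reg_0 = 0x1DA
clock 1: out=0, reg = 0x0ED
clock 2: out=1, reg = 0x876
clock 3: out=0, reg = 0x43B
clock 4: out=1, reg = 0xA1D

101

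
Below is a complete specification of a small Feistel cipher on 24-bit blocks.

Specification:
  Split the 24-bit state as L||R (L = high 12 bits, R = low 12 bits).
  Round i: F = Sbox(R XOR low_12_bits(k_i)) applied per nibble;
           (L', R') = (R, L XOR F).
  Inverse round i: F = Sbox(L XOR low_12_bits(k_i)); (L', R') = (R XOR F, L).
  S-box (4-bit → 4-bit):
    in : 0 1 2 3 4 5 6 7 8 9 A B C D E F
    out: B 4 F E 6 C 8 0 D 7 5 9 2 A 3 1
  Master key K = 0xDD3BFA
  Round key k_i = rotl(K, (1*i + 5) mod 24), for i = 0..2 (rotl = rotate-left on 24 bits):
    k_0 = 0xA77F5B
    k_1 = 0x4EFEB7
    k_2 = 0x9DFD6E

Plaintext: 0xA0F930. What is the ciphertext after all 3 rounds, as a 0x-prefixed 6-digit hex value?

0xBD4A13

s_0 = plaintext = 0xA0F930
s_1 = Round(s_0, k_0) = 0x930286
s_2 = Round(s_1, k_1) = 0x286BD4
s_3 = Round(s_2, k_2) = 0xBD4A13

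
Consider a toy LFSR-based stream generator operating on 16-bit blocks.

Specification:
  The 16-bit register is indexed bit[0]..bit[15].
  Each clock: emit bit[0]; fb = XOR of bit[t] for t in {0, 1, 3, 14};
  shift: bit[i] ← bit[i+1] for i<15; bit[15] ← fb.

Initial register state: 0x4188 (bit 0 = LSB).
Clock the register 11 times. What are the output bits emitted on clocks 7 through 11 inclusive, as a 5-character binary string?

01100

reg_0 = 0x4188
clock 1: out=0, reg = 0x20C4
clock 2: out=0, reg = 0x1062
clock 3: out=0, reg = 0x8831
clock 4: out=1, reg = 0xC418
clock 5: out=0, reg = 0x620C
clock 6: out=0, reg = 0x3106
clock 7: out=0, reg = 0x9883
clock 8: out=1, reg = 0x4C41
clock 9: out=1, reg = 0x2620
clock 10: out=0, reg = 0x1310
clock 11: out=0, reg = 0x0988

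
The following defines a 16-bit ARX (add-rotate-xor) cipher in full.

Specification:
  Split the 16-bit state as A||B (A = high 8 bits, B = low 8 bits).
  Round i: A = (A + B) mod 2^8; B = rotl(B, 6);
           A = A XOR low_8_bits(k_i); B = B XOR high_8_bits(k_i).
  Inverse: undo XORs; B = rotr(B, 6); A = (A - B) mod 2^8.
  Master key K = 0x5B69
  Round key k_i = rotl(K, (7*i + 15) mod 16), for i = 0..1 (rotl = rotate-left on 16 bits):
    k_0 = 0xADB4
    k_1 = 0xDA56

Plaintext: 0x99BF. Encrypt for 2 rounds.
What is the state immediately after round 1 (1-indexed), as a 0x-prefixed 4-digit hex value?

s_0 = plaintext = 0x99BF
s_1 = Round(s_0, k_0) = 0xEC42
s_2 = Round(s_1, k_1) = 0x784A

0xEC42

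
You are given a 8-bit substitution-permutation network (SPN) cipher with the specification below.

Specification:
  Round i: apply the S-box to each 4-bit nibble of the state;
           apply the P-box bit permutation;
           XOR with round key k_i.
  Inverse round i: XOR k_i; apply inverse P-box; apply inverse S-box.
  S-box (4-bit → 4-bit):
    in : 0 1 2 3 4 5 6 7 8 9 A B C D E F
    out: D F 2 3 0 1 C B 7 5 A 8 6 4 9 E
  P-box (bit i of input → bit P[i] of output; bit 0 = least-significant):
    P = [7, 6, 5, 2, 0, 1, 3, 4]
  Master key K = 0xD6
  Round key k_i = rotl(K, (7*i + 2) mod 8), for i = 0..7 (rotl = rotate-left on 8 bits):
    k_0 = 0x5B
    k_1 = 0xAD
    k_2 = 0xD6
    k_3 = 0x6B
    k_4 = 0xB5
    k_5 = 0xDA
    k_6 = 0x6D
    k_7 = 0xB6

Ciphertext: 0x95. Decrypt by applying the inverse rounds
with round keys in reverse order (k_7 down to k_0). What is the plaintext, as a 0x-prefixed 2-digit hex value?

0xEA

s_0 = ciphertext = 0x95
s_1 = InvRound(s_0, k_7) = 0x3D
s_2 = InvRound(s_1, k_6) = 0xB2
s_3 = InvRound(s_2, k_5) = 0xDC
s_4 = InvRound(s_3, k_4) = 0x9C
s_5 = InvRound(s_4, k_3) = 0x71
s_6 = InvRound(s_5, k_2) = 0x30
s_7 = InvRound(s_6, k_1) = 0x0E
s_8 = InvRound(s_7, k_0) = 0xEA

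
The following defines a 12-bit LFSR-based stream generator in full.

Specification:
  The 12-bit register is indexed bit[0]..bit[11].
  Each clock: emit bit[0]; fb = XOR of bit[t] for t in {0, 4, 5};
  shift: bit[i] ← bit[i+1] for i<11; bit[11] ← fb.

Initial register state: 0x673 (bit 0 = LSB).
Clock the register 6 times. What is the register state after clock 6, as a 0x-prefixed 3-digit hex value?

0x9D9

reg_0 = 0x673
clock 1: out=1, reg = 0xB39
clock 2: out=1, reg = 0xD9C
clock 3: out=0, reg = 0xECE
clock 4: out=0, reg = 0x767
clock 5: out=1, reg = 0x3B3
clock 6: out=1, reg = 0x9D9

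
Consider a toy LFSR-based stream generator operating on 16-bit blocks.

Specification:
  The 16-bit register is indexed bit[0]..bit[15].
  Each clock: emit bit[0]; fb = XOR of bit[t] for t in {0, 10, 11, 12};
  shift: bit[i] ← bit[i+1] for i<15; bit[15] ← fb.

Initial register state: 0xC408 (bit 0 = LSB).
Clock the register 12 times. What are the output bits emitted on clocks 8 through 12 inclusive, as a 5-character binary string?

reg_0 = 0xC408
clock 1: out=0, reg = 0xE204
clock 2: out=0, reg = 0x7102
clock 3: out=0, reg = 0xB881
clock 4: out=1, reg = 0xDC40
clock 5: out=0, reg = 0xEE20
clock 6: out=0, reg = 0x7710
clock 7: out=0, reg = 0x3B88
clock 8: out=0, reg = 0x1DC4
clock 9: out=0, reg = 0x8EE2
clock 10: out=0, reg = 0x4771
clock 11: out=1, reg = 0x23B8
clock 12: out=0, reg = 0x11DC

00010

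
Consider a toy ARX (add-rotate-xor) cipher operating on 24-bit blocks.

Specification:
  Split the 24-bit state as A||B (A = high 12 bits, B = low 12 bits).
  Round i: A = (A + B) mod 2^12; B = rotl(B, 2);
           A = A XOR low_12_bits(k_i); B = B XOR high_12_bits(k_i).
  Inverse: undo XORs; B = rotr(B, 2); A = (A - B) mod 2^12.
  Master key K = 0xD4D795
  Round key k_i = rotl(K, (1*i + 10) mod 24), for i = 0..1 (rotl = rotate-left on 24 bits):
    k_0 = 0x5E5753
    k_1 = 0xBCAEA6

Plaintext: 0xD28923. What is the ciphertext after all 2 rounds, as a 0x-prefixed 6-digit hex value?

0xC25E66

s_0 = plaintext = 0xD28923
s_1 = Round(s_0, k_0) = 0x11816B
s_2 = Round(s_1, k_1) = 0xC25E66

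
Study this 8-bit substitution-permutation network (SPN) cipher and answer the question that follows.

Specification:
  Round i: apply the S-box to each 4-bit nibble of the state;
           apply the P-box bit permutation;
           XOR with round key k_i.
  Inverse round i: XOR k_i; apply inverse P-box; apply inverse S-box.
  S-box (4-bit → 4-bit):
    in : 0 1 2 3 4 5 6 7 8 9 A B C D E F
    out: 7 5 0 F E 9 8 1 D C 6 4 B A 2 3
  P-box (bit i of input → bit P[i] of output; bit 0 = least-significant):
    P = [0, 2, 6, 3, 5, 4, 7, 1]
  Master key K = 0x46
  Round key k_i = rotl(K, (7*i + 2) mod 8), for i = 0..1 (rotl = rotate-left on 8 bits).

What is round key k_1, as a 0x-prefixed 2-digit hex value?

0x8C

K = 0x46
k_0 = rotl(K, (7*0+2) mod 8) = rotl(K, 2) = 0x19
k_1 = rotl(K, (7*1+2) mod 8) = rotl(K, 1) = 0x8C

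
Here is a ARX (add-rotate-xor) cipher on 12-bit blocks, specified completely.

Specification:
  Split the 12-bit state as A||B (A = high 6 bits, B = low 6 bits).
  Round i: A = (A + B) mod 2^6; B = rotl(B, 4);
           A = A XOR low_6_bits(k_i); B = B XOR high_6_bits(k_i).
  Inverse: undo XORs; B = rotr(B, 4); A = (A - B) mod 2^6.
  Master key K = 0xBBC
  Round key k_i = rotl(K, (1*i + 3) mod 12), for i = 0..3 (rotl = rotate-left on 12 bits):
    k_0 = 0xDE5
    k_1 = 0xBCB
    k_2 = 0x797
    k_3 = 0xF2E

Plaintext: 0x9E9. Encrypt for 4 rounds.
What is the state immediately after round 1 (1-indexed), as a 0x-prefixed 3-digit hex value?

s_0 = plaintext = 0x9E9
s_1 = Round(s_0, k_0) = 0xD6D
s_2 = Round(s_1, k_1) = 0xA74
s_3 = Round(s_2, k_2) = 0x293
s_4 = Round(s_3, k_3) = 0xCC8

0xD6D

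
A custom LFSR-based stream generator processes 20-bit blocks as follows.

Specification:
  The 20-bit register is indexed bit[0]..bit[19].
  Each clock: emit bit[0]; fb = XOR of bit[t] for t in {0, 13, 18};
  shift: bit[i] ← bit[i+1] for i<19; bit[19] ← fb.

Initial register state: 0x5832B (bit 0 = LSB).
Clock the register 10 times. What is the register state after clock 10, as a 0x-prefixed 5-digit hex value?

reg_0 = 0x5832B
clock 1: out=1, reg = 0x2C195
clock 2: out=1, reg = 0x960CA
clock 3: out=0, reg = 0xCB065
clock 4: out=1, reg = 0xE5832
clock 5: out=0, reg = 0xF2C19
clock 6: out=1, reg = 0xF960C
clock 7: out=0, reg = 0xFCB06
clock 8: out=0, reg = 0xFE583
clock 9: out=1, reg = 0xFF2C1
clock 10: out=1, reg = 0xFF960

0xFF960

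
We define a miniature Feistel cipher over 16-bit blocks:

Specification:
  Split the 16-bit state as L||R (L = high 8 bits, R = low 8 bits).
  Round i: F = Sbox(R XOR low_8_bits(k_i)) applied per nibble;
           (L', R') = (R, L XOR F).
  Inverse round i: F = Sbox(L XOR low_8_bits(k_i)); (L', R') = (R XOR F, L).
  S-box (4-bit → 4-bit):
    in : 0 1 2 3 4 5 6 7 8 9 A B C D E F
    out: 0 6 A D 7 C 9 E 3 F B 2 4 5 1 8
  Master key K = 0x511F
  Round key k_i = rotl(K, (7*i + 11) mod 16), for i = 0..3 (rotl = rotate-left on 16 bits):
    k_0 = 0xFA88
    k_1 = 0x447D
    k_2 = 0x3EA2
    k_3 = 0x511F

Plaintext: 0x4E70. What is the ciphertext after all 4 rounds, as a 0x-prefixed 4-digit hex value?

s_0 = plaintext = 0x4E70
s_1 = Round(s_0, k_0) = 0x70CD
s_2 = Round(s_1, k_1) = 0xCD50
s_3 = Round(s_2, k_2) = 0x5047
s_4 = Round(s_3, k_3) = 0x4793

0x4793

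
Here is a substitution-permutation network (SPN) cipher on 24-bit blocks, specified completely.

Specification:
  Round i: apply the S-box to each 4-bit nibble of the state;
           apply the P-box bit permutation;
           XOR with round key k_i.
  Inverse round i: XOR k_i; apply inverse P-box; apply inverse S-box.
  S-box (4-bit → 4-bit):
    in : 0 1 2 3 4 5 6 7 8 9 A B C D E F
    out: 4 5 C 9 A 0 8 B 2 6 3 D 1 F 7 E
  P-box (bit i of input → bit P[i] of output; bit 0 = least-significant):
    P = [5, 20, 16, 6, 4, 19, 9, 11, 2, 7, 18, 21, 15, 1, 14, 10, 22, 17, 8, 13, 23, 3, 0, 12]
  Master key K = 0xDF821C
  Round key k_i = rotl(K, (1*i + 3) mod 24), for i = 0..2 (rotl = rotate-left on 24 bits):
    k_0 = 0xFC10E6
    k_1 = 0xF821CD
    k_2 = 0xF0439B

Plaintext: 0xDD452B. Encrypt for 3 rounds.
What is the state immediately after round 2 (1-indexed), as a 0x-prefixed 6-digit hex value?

0x47542D

s_0 = plaintext = 0xDD452B
s_1 = Round(s_0, k_0) = 0x3F2F8D
s_2 = Round(s_1, k_1) = 0x47542D
s_3 = Round(s_2, k_2) = 0x837973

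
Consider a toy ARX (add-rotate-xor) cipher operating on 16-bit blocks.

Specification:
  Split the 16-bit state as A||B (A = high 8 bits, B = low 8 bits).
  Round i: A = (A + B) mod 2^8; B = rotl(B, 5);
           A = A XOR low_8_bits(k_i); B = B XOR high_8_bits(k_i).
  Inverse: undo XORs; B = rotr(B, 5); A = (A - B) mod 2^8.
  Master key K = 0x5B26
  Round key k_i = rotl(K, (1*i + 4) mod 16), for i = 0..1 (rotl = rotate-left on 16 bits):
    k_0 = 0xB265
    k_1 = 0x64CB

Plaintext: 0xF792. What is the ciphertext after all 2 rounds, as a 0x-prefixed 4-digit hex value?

s_0 = plaintext = 0xF792
s_1 = Round(s_0, k_0) = 0xECE0
s_2 = Round(s_1, k_1) = 0x0778

0x0778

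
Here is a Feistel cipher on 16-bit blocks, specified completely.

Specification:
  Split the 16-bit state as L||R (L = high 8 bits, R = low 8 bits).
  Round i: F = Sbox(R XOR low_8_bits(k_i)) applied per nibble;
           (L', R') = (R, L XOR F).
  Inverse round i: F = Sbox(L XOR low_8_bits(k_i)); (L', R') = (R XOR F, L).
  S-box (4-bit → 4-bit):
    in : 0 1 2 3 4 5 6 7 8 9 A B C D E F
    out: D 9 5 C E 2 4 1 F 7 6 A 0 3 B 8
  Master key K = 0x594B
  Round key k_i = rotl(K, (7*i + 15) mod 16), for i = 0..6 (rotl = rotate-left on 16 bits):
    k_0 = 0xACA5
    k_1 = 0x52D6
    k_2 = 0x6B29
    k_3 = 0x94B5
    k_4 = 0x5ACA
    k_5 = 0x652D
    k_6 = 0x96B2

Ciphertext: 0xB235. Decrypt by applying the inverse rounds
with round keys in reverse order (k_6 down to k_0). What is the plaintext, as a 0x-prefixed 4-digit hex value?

s_0 = ciphertext = 0xB235
s_1 = InvRound(s_0, k_6) = 0xE8B2
s_2 = InvRound(s_1, k_5) = 0xB0E8
s_3 = InvRound(s_2, k_4) = 0xFEB0
s_4 = InvRound(s_3, k_3) = 0x5AFE
s_5 = InvRound(s_4, k_2) = 0xE25A
s_6 = InvRound(s_5, k_1) = 0x94E2
s_7 = InvRound(s_6, k_0) = 0x2B94

0x2B94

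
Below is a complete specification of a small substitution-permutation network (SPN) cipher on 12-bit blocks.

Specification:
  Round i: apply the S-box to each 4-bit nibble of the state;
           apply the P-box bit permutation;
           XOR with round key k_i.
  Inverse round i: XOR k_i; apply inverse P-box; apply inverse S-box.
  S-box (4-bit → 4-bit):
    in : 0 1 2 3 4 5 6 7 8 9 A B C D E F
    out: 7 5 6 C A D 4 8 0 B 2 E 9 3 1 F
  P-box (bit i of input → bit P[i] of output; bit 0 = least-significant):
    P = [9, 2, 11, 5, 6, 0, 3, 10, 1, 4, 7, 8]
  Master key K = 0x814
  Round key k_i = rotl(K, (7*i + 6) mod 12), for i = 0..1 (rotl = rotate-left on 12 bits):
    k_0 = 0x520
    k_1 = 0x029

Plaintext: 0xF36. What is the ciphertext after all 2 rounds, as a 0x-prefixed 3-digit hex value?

0x424

s_0 = plaintext = 0xF36
s_1 = Round(s_0, k_0) = 0x8BA
s_2 = Round(s_1, k_1) = 0x424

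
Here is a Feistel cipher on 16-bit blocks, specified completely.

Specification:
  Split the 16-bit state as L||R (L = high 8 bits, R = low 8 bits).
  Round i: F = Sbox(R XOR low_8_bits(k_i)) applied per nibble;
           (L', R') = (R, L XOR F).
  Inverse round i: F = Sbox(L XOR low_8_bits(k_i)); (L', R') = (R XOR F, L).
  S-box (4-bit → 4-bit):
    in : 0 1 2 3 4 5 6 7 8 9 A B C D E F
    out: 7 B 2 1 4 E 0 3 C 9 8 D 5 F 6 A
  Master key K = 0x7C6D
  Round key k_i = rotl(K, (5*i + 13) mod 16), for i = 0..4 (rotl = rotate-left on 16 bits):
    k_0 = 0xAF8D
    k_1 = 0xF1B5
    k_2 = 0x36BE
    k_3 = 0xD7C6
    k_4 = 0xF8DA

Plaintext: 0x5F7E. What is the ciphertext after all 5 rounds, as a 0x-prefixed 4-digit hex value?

0x9079

s_0 = plaintext = 0x5F7E
s_1 = Round(s_0, k_0) = 0x7EFE
s_2 = Round(s_1, k_1) = 0xFE33
s_3 = Round(s_2, k_2) = 0x3331
s_4 = Round(s_3, k_3) = 0x3190
s_5 = Round(s_4, k_4) = 0x9079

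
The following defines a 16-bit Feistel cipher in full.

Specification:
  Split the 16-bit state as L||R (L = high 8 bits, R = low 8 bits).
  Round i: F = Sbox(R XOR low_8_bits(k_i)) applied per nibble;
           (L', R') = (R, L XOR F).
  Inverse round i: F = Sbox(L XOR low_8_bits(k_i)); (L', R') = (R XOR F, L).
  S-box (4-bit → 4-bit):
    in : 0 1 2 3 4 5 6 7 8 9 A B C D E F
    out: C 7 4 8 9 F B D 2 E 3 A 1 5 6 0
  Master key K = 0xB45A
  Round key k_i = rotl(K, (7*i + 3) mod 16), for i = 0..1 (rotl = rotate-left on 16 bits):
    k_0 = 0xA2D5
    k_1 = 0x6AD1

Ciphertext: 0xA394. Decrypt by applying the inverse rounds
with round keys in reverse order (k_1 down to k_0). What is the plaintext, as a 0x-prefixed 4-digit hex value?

s_0 = ciphertext = 0xA394
s_1 = InvRound(s_0, k_1) = 0x40A3
s_2 = InvRound(s_1, k_0) = 0x4C40

0x4C40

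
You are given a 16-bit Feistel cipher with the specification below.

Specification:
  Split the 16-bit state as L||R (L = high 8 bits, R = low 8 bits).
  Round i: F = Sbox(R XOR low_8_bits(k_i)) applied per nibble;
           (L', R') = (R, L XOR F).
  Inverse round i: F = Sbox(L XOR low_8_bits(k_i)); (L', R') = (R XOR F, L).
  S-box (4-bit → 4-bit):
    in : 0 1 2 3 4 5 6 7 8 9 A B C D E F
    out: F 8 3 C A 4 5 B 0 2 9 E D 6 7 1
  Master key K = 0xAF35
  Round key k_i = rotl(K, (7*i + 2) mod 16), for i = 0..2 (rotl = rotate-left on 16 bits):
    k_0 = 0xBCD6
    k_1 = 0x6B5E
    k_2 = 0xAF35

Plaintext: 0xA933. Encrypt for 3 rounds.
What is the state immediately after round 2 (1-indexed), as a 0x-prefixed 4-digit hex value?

s_0 = plaintext = 0xA933
s_1 = Round(s_0, k_0) = 0x33DD
s_2 = Round(s_1, k_1) = 0xDD3F
s_3 = Round(s_2, k_2) = 0x3F24

0xDD3F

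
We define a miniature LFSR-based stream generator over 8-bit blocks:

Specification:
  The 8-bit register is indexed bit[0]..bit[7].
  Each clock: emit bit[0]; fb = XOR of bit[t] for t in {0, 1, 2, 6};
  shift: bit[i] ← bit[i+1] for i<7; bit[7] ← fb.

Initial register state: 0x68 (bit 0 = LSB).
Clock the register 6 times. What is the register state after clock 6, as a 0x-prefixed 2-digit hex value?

reg_0 = 0x68
clock 1: out=0, reg = 0xB4
clock 2: out=0, reg = 0xDA
clock 3: out=0, reg = 0x6D
clock 4: out=1, reg = 0xB6
clock 5: out=0, reg = 0x5B
clock 6: out=1, reg = 0xAD

0xAD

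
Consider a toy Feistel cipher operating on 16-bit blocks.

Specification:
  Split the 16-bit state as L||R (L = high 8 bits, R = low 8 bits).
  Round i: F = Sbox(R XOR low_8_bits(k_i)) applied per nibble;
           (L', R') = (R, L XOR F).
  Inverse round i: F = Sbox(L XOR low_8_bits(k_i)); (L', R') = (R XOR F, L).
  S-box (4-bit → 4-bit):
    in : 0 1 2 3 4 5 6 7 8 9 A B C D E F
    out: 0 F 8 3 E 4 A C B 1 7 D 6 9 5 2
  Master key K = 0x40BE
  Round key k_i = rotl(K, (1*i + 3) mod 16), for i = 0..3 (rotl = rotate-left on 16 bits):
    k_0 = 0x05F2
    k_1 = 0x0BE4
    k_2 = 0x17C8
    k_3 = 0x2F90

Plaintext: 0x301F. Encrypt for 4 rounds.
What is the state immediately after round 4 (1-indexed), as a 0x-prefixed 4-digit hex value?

s_0 = plaintext = 0x301F
s_1 = Round(s_0, k_0) = 0x1F69
s_2 = Round(s_1, k_1) = 0x69A6
s_3 = Round(s_2, k_2) = 0xA6CC
s_4 = Round(s_3, k_3) = 0xCCE0

0xCCE0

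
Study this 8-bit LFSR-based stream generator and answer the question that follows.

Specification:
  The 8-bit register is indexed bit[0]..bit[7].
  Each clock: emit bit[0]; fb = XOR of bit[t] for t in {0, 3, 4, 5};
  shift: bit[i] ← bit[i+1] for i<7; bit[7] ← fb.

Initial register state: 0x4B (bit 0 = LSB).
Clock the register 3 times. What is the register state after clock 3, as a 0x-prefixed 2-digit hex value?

0x89

reg_0 = 0x4B
clock 1: out=1, reg = 0x25
clock 2: out=1, reg = 0x12
clock 3: out=0, reg = 0x89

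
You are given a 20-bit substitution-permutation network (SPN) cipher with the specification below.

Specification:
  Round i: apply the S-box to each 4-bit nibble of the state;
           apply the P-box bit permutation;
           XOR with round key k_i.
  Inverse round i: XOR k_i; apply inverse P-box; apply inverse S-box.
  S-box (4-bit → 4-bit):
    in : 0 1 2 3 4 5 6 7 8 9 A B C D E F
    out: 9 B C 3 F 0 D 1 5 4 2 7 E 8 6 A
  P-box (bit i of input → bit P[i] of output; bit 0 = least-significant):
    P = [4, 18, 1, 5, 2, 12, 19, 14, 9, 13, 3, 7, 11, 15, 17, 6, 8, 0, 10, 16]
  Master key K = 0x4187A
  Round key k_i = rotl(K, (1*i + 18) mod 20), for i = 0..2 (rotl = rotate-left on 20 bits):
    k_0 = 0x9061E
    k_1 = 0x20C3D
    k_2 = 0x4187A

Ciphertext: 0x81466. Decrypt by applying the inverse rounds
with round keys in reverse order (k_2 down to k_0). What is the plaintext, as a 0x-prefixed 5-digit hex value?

0xD48E3

s_0 = ciphertext = 0x81466
s_1 = InvRound(s_0, k_2) = 0x97983
s_2 = InvRound(s_1, k_1) = 0x69C46
s_3 = InvRound(s_2, k_0) = 0xD48E3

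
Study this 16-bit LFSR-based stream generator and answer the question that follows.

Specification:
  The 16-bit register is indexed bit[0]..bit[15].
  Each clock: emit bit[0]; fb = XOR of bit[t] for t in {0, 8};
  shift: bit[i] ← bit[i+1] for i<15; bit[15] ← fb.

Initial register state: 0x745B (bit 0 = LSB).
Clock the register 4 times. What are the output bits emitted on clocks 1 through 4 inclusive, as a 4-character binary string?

1101

reg_0 = 0x745B
clock 1: out=1, reg = 0xBA2D
clock 2: out=1, reg = 0xDD16
clock 3: out=0, reg = 0xEE8B
clock 4: out=1, reg = 0xF745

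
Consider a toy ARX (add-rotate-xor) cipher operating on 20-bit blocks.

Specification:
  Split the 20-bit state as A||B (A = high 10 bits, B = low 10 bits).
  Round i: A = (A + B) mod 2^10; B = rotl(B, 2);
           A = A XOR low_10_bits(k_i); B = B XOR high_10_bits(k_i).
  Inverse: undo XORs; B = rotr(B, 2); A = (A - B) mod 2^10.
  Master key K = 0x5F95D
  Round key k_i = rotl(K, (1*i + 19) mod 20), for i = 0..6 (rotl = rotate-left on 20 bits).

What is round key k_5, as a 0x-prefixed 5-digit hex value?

K = 0x5F95D
k_0 = rotl(K, (1*0+19) mod 20) = rotl(K, 19) = 0xAFCAE
k_1 = rotl(K, (1*1+19) mod 20) = rotl(K, 0) = 0x5F95D
k_2 = rotl(K, (1*2+19) mod 20) = rotl(K, 1) = 0xBF2BA
k_3 = rotl(K, (1*3+19) mod 20) = rotl(K, 2) = 0x7E575
k_4 = rotl(K, (1*4+19) mod 20) = rotl(K, 3) = 0xFCAEA
k_5 = rotl(K, (1*5+19) mod 20) = rotl(K, 4) = 0xF95D5

0xF95D5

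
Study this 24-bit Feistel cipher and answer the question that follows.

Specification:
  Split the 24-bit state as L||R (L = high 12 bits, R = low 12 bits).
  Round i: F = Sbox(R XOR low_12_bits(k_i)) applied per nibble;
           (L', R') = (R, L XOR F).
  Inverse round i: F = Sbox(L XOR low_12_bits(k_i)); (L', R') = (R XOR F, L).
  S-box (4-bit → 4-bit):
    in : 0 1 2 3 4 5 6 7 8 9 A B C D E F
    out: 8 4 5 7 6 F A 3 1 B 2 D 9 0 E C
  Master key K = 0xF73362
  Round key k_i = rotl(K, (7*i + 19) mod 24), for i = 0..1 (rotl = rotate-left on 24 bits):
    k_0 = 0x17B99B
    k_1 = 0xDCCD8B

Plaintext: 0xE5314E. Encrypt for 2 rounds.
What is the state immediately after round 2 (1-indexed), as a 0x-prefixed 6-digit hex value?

s_0 = plaintext = 0xE5314E
s_1 = Round(s_0, k_0) = 0x14EF5C
s_2 = Round(s_1, k_1) = 0xF5C44D

0xF5C44D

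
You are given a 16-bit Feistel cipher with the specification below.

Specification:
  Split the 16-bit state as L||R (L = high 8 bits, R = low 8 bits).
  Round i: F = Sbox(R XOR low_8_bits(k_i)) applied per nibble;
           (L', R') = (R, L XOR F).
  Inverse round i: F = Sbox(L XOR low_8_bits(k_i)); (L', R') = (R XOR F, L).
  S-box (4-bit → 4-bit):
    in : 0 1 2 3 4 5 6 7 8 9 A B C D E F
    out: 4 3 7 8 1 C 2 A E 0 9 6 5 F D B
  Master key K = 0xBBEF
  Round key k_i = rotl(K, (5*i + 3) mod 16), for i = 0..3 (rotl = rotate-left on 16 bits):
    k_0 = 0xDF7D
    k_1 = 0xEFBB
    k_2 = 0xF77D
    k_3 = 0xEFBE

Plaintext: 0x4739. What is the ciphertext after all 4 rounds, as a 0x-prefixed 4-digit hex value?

0x503B

s_0 = plaintext = 0x4739
s_1 = Round(s_0, k_0) = 0x3956
s_2 = Round(s_1, k_1) = 0x56E6
s_3 = Round(s_2, k_2) = 0xE650
s_4 = Round(s_3, k_3) = 0x503B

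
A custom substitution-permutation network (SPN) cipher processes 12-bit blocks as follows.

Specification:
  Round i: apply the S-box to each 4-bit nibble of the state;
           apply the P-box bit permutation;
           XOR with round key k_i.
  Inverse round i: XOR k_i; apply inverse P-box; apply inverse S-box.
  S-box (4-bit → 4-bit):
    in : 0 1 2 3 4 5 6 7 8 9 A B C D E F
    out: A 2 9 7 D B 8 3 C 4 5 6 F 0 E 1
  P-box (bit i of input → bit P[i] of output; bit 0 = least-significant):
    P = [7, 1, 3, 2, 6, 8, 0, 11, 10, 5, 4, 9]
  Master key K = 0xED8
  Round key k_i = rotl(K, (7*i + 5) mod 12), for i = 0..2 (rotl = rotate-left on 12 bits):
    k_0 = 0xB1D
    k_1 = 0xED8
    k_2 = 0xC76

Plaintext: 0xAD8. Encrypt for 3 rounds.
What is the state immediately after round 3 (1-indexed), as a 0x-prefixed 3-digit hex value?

0x8CE

s_0 = plaintext = 0xAD8
s_1 = Round(s_0, k_0) = 0xF01
s_2 = Round(s_1, k_1) = 0x3DA
s_3 = Round(s_2, k_2) = 0x8CE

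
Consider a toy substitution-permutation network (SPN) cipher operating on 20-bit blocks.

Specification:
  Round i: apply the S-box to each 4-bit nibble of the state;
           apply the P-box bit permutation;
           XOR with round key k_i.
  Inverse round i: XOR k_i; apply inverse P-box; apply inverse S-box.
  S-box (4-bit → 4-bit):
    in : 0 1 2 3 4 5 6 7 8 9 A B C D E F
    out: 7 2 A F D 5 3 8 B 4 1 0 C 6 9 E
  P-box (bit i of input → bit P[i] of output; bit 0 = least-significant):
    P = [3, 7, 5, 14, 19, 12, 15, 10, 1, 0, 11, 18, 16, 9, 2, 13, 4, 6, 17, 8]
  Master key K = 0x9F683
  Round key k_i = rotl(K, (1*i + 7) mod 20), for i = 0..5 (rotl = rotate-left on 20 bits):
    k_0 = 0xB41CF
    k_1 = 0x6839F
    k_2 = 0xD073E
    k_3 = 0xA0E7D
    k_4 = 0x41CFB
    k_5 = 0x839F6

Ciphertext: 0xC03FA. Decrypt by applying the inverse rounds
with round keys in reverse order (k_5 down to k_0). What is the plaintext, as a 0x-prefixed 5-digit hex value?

0xC4C21

s_0 = ciphertext = 0xC03FA
s_1 = InvRound(s_0, k_5) = 0xBFC1A
s_2 = InvRound(s_1, k_4) = 0xDE25F
s_3 = InvRound(s_2, k_3) = 0x9E4CC
s_4 = InvRound(s_3, k_2) = 0x82E9F
s_5 = InvRound(s_4, k_1) = 0xC7C4B
s_6 = InvRound(s_5, k_0) = 0xC4C21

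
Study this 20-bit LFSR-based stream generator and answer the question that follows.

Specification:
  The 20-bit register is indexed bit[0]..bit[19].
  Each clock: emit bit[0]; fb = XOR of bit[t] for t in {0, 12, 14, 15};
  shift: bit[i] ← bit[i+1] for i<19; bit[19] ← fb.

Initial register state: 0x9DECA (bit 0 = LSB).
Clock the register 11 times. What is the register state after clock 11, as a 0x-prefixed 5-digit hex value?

0xB873B

reg_0 = 0x9DECA
clock 1: out=0, reg = 0xCEF65
clock 2: out=1, reg = 0xE77B2
clock 3: out=0, reg = 0x73BD9
clock 4: out=1, reg = 0x39DEC
clock 5: out=0, reg = 0x1CEF6
clock 6: out=0, reg = 0x0E77B
clock 7: out=1, reg = 0x873BD
clock 8: out=1, reg = 0xC39DE
clock 9: out=0, reg = 0xE1CEF
clock 10: out=1, reg = 0x70E77
clock 11: out=1, reg = 0xB873B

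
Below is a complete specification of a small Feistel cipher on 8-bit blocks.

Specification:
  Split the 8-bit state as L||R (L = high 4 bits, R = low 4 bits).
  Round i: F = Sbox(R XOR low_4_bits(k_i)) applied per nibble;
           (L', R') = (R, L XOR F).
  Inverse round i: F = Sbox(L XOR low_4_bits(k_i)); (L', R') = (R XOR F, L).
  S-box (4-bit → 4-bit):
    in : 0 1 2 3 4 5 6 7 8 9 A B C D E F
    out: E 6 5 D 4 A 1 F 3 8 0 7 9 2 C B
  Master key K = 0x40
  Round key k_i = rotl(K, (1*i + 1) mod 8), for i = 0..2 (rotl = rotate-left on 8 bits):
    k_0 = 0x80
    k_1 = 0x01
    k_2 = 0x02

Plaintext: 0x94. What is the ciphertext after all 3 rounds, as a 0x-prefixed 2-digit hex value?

0xD6

s_0 = plaintext = 0x94
s_1 = Round(s_0, k_0) = 0x4D
s_2 = Round(s_1, k_1) = 0xDD
s_3 = Round(s_2, k_2) = 0xD6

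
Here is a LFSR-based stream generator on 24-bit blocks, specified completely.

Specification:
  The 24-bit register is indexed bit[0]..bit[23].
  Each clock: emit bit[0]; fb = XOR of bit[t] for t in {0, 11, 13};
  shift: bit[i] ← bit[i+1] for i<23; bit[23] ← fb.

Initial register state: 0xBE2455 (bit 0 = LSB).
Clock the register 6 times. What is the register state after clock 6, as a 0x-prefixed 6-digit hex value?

reg_0 = 0xBE2455
clock 1: out=1, reg = 0x5F122A
clock 2: out=0, reg = 0x2F8915
clock 3: out=1, reg = 0x17C48A
clock 4: out=0, reg = 0x0BE245
clock 5: out=1, reg = 0x05F122
clock 6: out=0, reg = 0x82F891

0x82F891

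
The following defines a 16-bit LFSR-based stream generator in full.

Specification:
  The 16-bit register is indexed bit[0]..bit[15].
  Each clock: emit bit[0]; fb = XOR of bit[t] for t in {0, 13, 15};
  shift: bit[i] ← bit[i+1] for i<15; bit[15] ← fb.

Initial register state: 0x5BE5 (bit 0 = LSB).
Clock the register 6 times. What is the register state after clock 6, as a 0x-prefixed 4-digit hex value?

reg_0 = 0x5BE5
clock 1: out=1, reg = 0xADF2
clock 2: out=0, reg = 0x56F9
clock 3: out=1, reg = 0xAB7C
clock 4: out=0, reg = 0x55BE
clock 5: out=0, reg = 0x2ADF
clock 6: out=1, reg = 0x156F

0x156F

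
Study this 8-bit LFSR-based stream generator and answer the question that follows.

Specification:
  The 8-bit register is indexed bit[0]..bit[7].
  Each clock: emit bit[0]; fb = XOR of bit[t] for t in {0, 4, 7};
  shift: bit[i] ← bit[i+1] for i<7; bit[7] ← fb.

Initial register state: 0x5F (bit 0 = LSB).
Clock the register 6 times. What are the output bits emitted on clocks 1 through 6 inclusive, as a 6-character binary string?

reg_0 = 0x5F
clock 1: out=1, reg = 0x2F
clock 2: out=1, reg = 0x97
clock 3: out=1, reg = 0xCB
clock 4: out=1, reg = 0x65
clock 5: out=1, reg = 0xB2
clock 6: out=0, reg = 0x59

111110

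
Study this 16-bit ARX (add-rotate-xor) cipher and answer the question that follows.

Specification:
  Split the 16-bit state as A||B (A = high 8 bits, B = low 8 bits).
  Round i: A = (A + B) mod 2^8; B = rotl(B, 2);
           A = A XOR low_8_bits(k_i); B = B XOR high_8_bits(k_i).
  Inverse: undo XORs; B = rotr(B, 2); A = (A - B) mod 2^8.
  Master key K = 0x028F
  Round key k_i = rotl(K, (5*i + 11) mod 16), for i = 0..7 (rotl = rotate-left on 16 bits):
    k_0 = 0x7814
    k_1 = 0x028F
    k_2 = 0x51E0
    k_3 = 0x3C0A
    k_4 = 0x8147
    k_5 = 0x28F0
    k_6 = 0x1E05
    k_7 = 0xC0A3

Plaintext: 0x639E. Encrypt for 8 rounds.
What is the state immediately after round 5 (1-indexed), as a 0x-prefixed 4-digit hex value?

0xCDE6

s_0 = plaintext = 0x639E
s_1 = Round(s_0, k_0) = 0x1502
s_2 = Round(s_1, k_1) = 0x980A
s_3 = Round(s_2, k_2) = 0x4279
s_4 = Round(s_3, k_3) = 0xB1D9
s_5 = Round(s_4, k_4) = 0xCDE6
s_6 = Round(s_5, k_5) = 0x43B3
s_7 = Round(s_6, k_6) = 0xF3D0
s_8 = Round(s_7, k_7) = 0x6083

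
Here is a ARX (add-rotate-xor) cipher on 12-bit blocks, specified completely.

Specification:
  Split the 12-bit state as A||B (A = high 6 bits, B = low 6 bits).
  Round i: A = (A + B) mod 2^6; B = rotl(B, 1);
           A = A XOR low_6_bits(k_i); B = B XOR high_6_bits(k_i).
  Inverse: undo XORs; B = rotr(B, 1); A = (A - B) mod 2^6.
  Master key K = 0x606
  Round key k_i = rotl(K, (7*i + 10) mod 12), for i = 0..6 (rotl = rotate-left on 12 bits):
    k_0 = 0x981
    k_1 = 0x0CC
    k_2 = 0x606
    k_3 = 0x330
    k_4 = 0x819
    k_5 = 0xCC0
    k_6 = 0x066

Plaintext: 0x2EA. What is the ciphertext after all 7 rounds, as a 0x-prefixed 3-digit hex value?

0x811

s_0 = plaintext = 0x2EA
s_1 = Round(s_0, k_0) = 0xD33
s_2 = Round(s_1, k_1) = 0xAE4
s_3 = Round(s_2, k_2) = 0x251
s_4 = Round(s_3, k_3) = 0xAAE
s_5 = Round(s_4, k_4) = 0x07D
s_6 = Round(s_5, k_5) = 0xF88
s_7 = Round(s_6, k_6) = 0x811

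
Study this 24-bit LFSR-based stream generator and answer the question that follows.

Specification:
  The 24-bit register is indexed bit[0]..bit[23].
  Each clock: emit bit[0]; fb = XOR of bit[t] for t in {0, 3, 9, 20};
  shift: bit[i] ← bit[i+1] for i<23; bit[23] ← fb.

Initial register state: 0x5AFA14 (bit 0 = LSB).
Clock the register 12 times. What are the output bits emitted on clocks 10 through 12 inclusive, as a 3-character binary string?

reg_0 = 0x5AFA14
clock 1: out=0, reg = 0x2D7D0A
clock 2: out=0, reg = 0x96BE85
clock 3: out=1, reg = 0xCB5F42
clock 4: out=0, reg = 0xE5AFA1
clock 5: out=1, reg = 0x72D7D0
clock 6: out=0, reg = 0x396BE8
clock 7: out=0, reg = 0x9CB5F4
clock 8: out=0, reg = 0xCE5AFA
clock 9: out=0, reg = 0x672D7D
clock 10: out=1, reg = 0x3396BE
clock 11: out=0, reg = 0x99CB5F
clock 12: out=1, reg = 0x4CE5AF

101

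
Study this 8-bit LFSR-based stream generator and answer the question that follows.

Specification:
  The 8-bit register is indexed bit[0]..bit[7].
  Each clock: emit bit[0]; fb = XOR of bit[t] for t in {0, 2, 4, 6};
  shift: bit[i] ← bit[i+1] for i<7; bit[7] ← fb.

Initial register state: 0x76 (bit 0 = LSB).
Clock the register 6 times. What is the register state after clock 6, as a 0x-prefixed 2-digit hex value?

reg_0 = 0x76
clock 1: out=0, reg = 0xBB
clock 2: out=1, reg = 0x5D
clock 3: out=1, reg = 0x2E
clock 4: out=0, reg = 0x97
clock 5: out=1, reg = 0xCB
clock 6: out=1, reg = 0x65

0x65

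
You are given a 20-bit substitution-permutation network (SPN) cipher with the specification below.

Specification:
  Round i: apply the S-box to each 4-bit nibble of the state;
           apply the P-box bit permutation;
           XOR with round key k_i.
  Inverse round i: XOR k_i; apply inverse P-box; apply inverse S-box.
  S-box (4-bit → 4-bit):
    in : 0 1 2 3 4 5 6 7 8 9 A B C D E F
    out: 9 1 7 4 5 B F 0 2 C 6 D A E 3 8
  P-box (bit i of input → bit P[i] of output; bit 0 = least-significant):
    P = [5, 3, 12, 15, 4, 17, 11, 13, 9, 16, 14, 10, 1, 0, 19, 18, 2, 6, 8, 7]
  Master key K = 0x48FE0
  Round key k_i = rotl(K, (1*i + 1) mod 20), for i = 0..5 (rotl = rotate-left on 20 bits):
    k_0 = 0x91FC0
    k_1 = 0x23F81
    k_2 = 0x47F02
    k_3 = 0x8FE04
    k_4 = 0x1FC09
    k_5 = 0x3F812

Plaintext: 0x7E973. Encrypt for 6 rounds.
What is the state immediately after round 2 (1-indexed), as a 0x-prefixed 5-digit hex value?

0x84803

s_0 = plaintext = 0x7E973
s_1 = Round(s_0, k_0) = 0x94BC3
s_2 = Round(s_1, k_1) = 0x84803
s_3 = Round(s_2, k_2) = 0xD4F50
s_4 = Round(s_3, k_3) = 0x25BF6
s_5 = Round(s_4, k_4) = 0x50B66
s_6 = Round(s_5, k_5) = 0x506EC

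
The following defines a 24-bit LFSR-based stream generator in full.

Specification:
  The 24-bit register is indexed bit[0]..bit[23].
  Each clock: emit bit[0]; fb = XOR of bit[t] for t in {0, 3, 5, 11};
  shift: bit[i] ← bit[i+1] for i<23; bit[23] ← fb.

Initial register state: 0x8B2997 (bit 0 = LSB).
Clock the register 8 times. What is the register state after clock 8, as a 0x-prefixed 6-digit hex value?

reg_0 = 0x8B2997
clock 1: out=1, reg = 0x4594CB
clock 2: out=1, reg = 0x22CA65
clock 3: out=1, reg = 0x916532
clock 4: out=0, reg = 0xC8B299
clock 5: out=1, reg = 0x64594C
clock 6: out=0, reg = 0x322CA6
clock 7: out=0, reg = 0x191653
clock 8: out=1, reg = 0x8C8B29

0x8C8B29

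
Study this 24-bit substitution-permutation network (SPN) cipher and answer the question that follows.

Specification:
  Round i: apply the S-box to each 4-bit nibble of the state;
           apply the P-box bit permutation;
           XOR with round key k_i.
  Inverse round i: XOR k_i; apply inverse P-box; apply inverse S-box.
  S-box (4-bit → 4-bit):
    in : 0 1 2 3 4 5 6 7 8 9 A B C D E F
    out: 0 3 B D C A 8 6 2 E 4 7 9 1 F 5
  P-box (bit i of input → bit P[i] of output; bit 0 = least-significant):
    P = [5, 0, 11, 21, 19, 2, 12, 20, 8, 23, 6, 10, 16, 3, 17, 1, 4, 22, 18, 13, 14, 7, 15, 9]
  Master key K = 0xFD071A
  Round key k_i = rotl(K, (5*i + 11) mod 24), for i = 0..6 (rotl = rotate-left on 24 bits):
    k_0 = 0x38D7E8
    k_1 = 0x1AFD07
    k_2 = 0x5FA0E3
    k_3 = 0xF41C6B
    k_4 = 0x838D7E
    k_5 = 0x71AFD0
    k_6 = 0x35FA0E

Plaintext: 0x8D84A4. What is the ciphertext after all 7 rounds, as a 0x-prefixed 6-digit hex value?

0x8A02E2

s_0 = plaintext = 0x8D84A4
s_1 = Round(s_0, k_0) = 0x18CB30
s_2 = Round(s_1, k_1) = 0xC3ACC5
s_3 = Round(s_2, k_2) = 0x61C7F2
s_4 = Round(s_3, k_3) = 0x1D0E18
s_5 = Round(s_4, k_4) = 0x0BC8AB
s_6 = Round(s_5, k_5) = 0xB4B7E3
s_7 = Round(s_6, k_6) = 0x8A02E2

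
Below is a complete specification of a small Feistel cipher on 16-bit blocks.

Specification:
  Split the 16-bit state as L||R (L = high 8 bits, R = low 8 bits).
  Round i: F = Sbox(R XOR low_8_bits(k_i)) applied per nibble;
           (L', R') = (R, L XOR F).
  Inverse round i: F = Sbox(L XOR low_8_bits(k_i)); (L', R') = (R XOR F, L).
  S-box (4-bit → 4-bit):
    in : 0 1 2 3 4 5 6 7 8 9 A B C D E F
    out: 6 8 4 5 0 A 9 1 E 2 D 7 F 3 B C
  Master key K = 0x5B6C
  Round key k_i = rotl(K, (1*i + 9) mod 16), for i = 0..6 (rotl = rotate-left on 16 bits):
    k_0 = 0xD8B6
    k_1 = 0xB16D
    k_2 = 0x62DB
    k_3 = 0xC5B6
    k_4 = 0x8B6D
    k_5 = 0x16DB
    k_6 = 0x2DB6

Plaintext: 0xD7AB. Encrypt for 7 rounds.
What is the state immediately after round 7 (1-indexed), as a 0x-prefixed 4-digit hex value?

0xDE8D

s_0 = plaintext = 0xD7AB
s_1 = Round(s_0, k_0) = 0xAB54
s_2 = Round(s_1, k_1) = 0x54F9
s_3 = Round(s_2, k_2) = 0xF910
s_4 = Round(s_3, k_3) = 0x1020
s_5 = Round(s_4, k_4) = 0x2013
s_6 = Round(s_5, k_5) = 0x13DE
s_7 = Round(s_6, k_6) = 0xDE8D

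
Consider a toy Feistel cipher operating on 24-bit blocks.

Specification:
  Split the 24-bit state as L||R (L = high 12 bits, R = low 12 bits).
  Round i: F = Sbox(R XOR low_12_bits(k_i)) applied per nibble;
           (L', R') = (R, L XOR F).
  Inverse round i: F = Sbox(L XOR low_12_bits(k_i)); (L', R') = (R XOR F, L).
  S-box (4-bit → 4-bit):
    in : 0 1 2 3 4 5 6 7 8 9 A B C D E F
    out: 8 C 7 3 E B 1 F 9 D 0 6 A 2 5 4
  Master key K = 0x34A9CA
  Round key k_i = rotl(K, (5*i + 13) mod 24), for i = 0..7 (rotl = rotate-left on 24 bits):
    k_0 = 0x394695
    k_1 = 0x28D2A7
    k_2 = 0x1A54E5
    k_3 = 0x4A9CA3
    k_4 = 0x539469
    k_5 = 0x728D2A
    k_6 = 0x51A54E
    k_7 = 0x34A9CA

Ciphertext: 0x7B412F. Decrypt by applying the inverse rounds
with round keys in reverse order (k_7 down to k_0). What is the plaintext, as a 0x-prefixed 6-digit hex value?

s_0 = ciphertext = 0x7B412F
s_1 = InvRound(s_0, k_7) = 0x4DA7B4
s_2 = InvRound(s_1, k_6) = 0xB6A4DA
s_3 = InvRound(s_2, k_5) = 0x532B6A
s_4 = InvRound(s_3, k_4) = 0x7DC532
s_5 = InvRound(s_4, k_3) = 0x3C67DC
s_6 = InvRound(s_5, k_2) = 0x8AF3C6
s_7 = InvRound(s_6, k_1) = 0x34F8AF
s_8 = InvRound(s_7, k_0) = 0x38F34F

0x38F34F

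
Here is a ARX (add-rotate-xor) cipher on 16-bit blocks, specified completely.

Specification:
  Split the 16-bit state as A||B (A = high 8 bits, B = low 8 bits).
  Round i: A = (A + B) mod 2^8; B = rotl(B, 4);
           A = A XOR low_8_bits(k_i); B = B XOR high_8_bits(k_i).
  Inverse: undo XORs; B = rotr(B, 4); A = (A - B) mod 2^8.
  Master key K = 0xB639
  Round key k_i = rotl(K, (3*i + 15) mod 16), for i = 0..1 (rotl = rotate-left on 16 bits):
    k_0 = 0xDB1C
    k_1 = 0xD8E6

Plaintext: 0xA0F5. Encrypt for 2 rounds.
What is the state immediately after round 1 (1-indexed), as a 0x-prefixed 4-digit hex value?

s_0 = plaintext = 0xA0F5
s_1 = Round(s_0, k_0) = 0x8984
s_2 = Round(s_1, k_1) = 0xEB90

0x8984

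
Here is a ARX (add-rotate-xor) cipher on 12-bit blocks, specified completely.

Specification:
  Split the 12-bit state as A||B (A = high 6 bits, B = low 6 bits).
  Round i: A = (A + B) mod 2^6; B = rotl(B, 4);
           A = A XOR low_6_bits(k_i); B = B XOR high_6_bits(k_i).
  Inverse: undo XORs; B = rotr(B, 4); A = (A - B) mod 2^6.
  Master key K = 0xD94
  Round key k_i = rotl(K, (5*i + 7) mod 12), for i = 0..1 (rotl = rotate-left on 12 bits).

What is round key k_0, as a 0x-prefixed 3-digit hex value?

0xA6C

K = 0xD94
k_0 = rotl(K, (5*0+7) mod 12) = rotl(K, 7) = 0xA6C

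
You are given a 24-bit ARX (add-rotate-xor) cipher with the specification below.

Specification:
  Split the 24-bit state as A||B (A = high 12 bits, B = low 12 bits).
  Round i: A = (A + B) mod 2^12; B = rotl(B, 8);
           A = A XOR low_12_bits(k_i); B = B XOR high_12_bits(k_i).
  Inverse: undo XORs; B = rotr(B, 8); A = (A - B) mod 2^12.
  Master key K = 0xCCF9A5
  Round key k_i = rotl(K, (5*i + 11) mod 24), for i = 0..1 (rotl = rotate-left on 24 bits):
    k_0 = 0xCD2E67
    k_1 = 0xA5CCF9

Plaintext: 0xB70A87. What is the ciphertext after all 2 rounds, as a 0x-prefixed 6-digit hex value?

s_0 = plaintext = 0xB70A87
s_1 = Round(s_0, k_0) = 0xB90B7A
s_2 = Round(s_1, k_1) = 0xBF30EB

0xBF30EB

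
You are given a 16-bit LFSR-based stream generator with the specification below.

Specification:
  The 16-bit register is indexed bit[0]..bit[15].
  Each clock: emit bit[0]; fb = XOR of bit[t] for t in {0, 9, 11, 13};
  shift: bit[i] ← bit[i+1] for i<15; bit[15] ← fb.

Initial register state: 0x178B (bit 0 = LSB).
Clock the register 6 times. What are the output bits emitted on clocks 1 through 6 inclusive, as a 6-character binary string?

reg_0 = 0x178B
clock 1: out=1, reg = 0x0BC5
clock 2: out=1, reg = 0x85E2
clock 3: out=0, reg = 0x42F1
clock 4: out=1, reg = 0x2178
clock 5: out=0, reg = 0x90BC
clock 6: out=0, reg = 0x485E

110100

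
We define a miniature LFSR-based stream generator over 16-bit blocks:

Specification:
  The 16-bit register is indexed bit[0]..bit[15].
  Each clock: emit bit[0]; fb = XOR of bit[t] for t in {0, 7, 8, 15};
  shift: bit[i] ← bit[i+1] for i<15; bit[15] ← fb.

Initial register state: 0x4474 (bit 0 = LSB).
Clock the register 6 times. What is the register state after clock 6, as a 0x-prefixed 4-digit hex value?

0xA111

reg_0 = 0x4474
clock 1: out=0, reg = 0x223A
clock 2: out=0, reg = 0x111D
clock 3: out=1, reg = 0x088E
clock 4: out=0, reg = 0x8447
clock 5: out=1, reg = 0x4223
clock 6: out=1, reg = 0xA111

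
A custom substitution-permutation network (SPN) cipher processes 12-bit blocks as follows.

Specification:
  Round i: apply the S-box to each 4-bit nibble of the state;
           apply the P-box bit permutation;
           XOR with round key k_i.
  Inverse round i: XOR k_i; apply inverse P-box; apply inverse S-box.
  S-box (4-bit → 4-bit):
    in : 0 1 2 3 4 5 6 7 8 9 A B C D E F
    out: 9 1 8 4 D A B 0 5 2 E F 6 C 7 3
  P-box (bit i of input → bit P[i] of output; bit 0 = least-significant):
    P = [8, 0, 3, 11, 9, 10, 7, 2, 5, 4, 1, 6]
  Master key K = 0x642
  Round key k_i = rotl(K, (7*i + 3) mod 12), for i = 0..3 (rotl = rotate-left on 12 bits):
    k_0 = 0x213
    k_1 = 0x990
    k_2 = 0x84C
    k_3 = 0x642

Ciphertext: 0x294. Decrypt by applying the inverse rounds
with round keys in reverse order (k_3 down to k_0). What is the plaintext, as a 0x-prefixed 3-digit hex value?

s_0 = ciphertext = 0x294
s_1 = InvRound(s_0, k_3) = 0xAA7
s_2 = InvRound(s_1, k_2) = 0x48C
s_3 = InvRound(s_2, k_1) = 0x954
s_4 = InvRound(s_3, k_0) = 0xD06

0xD06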